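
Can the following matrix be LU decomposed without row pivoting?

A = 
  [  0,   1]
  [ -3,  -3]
No.
A[1,1] = 0 but A[2,1] = -3 ≠ 0. Any LU with L unit lower triangular has (LU)[1,1] = U[1,1] and (LU)[2,1] = L[2,1]·U[1,1]; matching A forces U[1,1] = 0, which then forces (LU)[2,1] = 0 ≠ -3. A row swap (pivoting) is required.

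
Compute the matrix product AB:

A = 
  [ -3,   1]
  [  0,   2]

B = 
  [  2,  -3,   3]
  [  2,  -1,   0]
A is 2×2 and B is 2×3, so AB is 2×3. Each entry is (row of A)·(column of B):
AB[1,1] = (-3)(2) + (1)(2) = -4
AB[1,2] = (-3)(-3) + (1)(-1) = 8
AB[1,3] = (-3)(3) + (1)(0) = -9
AB[2,1] = (0)(2) + (2)(2) = 4
AB[2,2] = (0)(-3) + (2)(-1) = -2
AB[2,3] = (0)(3) + (2)(0) = 0

AB = 
  [ -4,   8,  -9]
  [  4,  -2,   0]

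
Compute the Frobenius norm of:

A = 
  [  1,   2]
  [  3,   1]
||A||_F = 3.873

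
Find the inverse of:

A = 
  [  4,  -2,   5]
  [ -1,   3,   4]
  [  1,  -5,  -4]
det(A) = (4)·((3)(-4) - (4)(-5)) - (-2)·((-1)(-4) - (4)(1)) + (5)·((-1)(-5) - (3)(1))
  = (4)(8) - (-2)(0) + (5)(2)
  = 42
det(A) = 42 ≠ 0, so A is invertible.

Cofactors Cᵢⱼ = (-1)ⁱ⁺ʲ·Mᵢⱼ:
C = 
  [  8,   0,   2]
  [-33, -21,  18]
  [-23, -21,  10]

adj(A) = Cᵀ:
adj(A) = 
  [  8, -33, -23]
  [  0, -21, -21]
  [  2,  18,  10]

A⁻¹ = (1/42) · adj(A):
A⁻¹ = 
  [  4/21, -11/14, -23/42]
  [     0,   -1/2,   -1/2]
  [  1/21,    3/7,   5/21]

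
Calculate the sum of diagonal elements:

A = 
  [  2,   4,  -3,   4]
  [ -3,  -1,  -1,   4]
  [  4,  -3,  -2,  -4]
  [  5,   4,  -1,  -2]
-3

tr(A) = 2 + -1 + -2 + -2 = -3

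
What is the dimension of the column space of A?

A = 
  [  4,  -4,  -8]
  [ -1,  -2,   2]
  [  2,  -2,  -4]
dim(Col(A)) = 2

Row reduce:
R2 → R2 + (1/4)·R1
R3 → R3 - (1/2)·R1
REF = 
  [  4,  -4,  -8]
  [  0,  -3,   0]
  [  0,   0,   0]
Pivot columns: 1, 2 → 2 pivots.
dim(Col(A)) = number of pivot columns = 2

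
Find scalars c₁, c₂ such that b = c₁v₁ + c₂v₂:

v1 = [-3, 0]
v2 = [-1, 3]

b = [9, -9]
c1 = -2, c2 = -3

b = -2·v1 + -3·v2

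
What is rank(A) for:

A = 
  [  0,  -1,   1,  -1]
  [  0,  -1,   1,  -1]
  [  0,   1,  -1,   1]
Row reduce:
R2 → R2 - (1)·R1
R3 → R3 + (1)·R1
REF = 
  [  0,  -1,   1,  -1]
  [  0,   0,   0,   0]
  [  0,   0,   0,   0]
Pivot columns: 2 → 1 pivot.

rank(A) = 1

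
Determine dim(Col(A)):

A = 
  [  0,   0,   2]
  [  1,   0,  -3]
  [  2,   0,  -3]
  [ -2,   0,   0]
Row reduce:
Swap R1 ↔ R2
R3 → R3 - (2)·R1
R4 → R4 + (2)·R1
R3 → R3 - (3/2)·R2
R4 → R4 + (3)·R2
REF = 
  [  1,   0,  -3]
  [  0,   0,   2]
  [  0,   0,   0]
  [  0,   0,   0]
Pivot columns: 1, 3 → 2 pivots.
dim(Col(A)) = number of pivot columns = 2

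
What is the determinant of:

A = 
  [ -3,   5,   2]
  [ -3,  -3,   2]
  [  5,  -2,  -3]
8

Cofactor expansion along row 1:
det(A) = (-3)·((-3)(-3) - (2)(-2)) - (5)·((-3)(-3) - (2)(5)) + (2)·((-3)(-2) - (-3)(5))
  = (-3)(13) - (5)(-1) + (2)(21)
  = 8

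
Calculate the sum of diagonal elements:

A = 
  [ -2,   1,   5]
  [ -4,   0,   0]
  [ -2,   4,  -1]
-3

tr(A) = -2 + 0 + -1 = -3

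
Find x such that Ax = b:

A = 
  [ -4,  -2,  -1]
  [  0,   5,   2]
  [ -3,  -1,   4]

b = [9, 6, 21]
x = [-3, 0, 3]

Row reduce the augmented matrix [A|b]:
R3 → R3 - (3/4)·R1
R3 → R3 - (1/10)·R2
REF = 
  [    -4,     -2,     -1,      9]
  [     0,      5,      2,      6]
  [     0,      0,  91/20, 273/20]

Back-substitution:
x₃ = (273/20) / (91/20) = 3
x₂ = (6 - (2)(3)) / 5 = 0
x₁ = (9 - (-2)(0) - (-1)(3)) / (-4) = -3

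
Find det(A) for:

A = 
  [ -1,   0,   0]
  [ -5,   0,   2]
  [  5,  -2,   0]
-4

Cofactor expansion along row 1:
det(A) = (-1)·((0)(0) - (2)(-2)) - (0)·((-5)(0) - (2)(5)) + (0)·((-5)(-2) - (0)(5))
  = (-1)(4) - (0)(-10) + (0)(10)
  = -4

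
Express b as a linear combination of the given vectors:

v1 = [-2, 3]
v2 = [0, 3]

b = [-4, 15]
c1 = 2, c2 = 3

b = 2·v1 + 3·v2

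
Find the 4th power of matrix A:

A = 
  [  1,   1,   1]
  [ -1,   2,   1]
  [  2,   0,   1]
A² = A·A:
A²[1,1] = (1)(1) + (1)(-1) + (1)(2) = 2
A²[1,2] = (1)(1) + (1)(2) + (1)(0) = 3
A²[1,3] = (1)(1) + (1)(1) + (1)(1) = 3
A²[2,1] = (-1)(1) + (2)(-1) + (1)(2) = -1
A²[2,2] = (-1)(1) + (2)(2) + (1)(0) = 3
A²[2,3] = (-1)(1) + (2)(1) + (1)(1) = 2
A²[3,1] = (2)(1) + (0)(-1) + (1)(2) = 4
A²[3,2] = (2)(1) + (0)(2) + (1)(0) = 2
A²[3,3] = (2)(1) + (0)(1) + (1)(1) = 3
A² = 
  [  2,   3,   3]
  [ -1,   3,   2]
  [  4,   2,   3]

A^3 = A^2·A:
A^3[1,1] = (2)(1) + (3)(-1) + (3)(2) = 5
A^3[1,2] = (2)(1) + (3)(2) + (3)(0) = 8
A^3[1,3] = (2)(1) + (3)(1) + (3)(1) = 8
A^3[2,1] = (-1)(1) + (3)(-1) + (2)(2) = 0
A^3[2,2] = (-1)(1) + (3)(2) + (2)(0) = 5
A^3[2,3] = (-1)(1) + (3)(1) + (2)(1) = 4
A^3[3,1] = (4)(1) + (2)(-1) + (3)(2) = 8
A^3[3,2] = (4)(1) + (2)(2) + (3)(0) = 8
A^3[3,3] = (4)(1) + (2)(1) + (3)(1) = 9
A^3 = 
  [  5,   8,   8]
  [  0,   5,   4]
  [  8,   8,   9]

A^4 = A^3·A:
A^4[1,1] = (5)(1) + (8)(-1) + (8)(2) = 13
A^4[1,2] = (5)(1) + (8)(2) + (8)(0) = 21
A^4[1,3] = (5)(1) + (8)(1) + (8)(1) = 21
A^4[2,1] = (0)(1) + (5)(-1) + (4)(2) = 3
A^4[2,2] = (0)(1) + (5)(2) + (4)(0) = 10
A^4[2,3] = (0)(1) + (5)(1) + (4)(1) = 9
A^4[3,1] = (8)(1) + (8)(-1) + (9)(2) = 18
A^4[3,2] = (8)(1) + (8)(2) + (9)(0) = 24
A^4[3,3] = (8)(1) + (8)(1) + (9)(1) = 25
A^4 = 
  [ 13,  21,  21]
  [  3,  10,   9]
  [ 18,  24,  25]

Therefore
A^4 = 
  [ 13,  21,  21]
  [  3,  10,   9]
  [ 18,  24,  25]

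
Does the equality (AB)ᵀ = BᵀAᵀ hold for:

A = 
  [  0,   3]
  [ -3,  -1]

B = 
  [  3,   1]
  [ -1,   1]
Yes

(AB)ᵀ = 
  [ -3,  -8]
  [  3,  -4]

BᵀAᵀ = 
  [ -3,  -8]
  [  3,  -4]

Both sides are equal — this is the standard identity (AB)ᵀ = BᵀAᵀ, which holds for all A, B.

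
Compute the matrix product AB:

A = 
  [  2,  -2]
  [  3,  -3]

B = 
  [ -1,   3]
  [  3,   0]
A is 2×2 and B is 2×2, so AB is 2×2. Each entry is (row of A)·(column of B):
AB[1,1] = (2)(-1) + (-2)(3) = -8
AB[1,2] = (2)(3) + (-2)(0) = 6
AB[2,1] = (3)(-1) + (-3)(3) = -12
AB[2,2] = (3)(3) + (-3)(0) = 9

AB = 
  [ -8,   6]
  [-12,   9]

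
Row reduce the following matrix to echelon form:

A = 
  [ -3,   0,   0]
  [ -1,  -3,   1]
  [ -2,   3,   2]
Row operations:
R2 → R2 - (1/3)·R1
R3 → R3 - (2/3)·R1
R3 → R3 + (1)·R2

Resulting echelon form:
REF = 
  [ -3,   0,   0]
  [  0,  -3,   1]
  [  0,   0,   3]

Rank = 3 (number of non-zero pivot rows).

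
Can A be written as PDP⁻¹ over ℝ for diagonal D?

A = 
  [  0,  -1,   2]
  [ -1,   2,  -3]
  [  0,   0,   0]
Yes

Characteristic polynomial: det(λI - A) = λ³ - 2λ² - λ
The constant term is 0, so λ = 0 is a root: p(λ) = λ(λ² - 2λ - 1)
λ² - 2λ - 1 = 0  ⇒  λ = (2 ± √((-2)² - 4·(-1)))/2 = (2 ± √(8))/2
  = 1 + √2,  1 - √2
Eigenvalues: 0, 1 + √2, 1 - √2  (≈ 0, 2.414, -0.4142)
The two irrational eigenvalues are distinct (simple), so each has alg. mult. = geom. mult. = 1.
λ=0: alg. mult. = 1, geom. mult. = 3 - rank(A - (0)I) = 3 - 2 = 1
Sum of geometric multiplicities equals n, so A has n independent eigenvectors.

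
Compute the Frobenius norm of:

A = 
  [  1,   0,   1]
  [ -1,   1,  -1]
||A||_F = 2.236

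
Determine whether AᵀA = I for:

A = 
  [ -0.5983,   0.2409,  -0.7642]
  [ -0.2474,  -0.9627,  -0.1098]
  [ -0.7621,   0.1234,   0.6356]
Yes

AᵀA = 
  [  1,   0,   0]
  [  0,   1.0001,   0]
  [  0,   0,   1]
≈ I (equal to I up to the 4-dp rounding of the entries)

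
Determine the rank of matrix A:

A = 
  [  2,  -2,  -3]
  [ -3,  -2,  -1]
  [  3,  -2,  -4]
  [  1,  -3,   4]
rank(A) = 3

Row reduce:
R2 → R2 + (3/2)·R1
R3 → R3 - (3/2)·R1
R4 → R4 - (1/2)·R1
R3 → R3 + (1/5)·R2
R4 → R4 - (2/5)·R2
R4 → R4 + (77/6)·R3
REF = 
  [    2,    -2,    -3]
  [    0,    -5, -11/2]
  [    0,     0,  -3/5]
  [    0,     0,     0]
Pivot columns: 1, 2, 3 → 3 pivots.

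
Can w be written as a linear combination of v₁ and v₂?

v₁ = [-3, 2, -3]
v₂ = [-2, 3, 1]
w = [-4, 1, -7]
Yes

Form the augmented matrix and row-reduce:
[v₁|v₂|w] = 
  [ -3,  -2,  -4]
  [  2,   3,   1]
  [ -3,   1,  -7]
R2 → R2 + (2/3)·R1
R3 → R3 - (1)·R1
R3 → R3 - (9/5)·R2
REF = 
  [  -3,   -2,   -4]
  [   0,  5/3, -5/3]
  [   0,    0,    0]

No row of the form [0 0 | nonzero], so the system is consistent. Back-substitution gives c₁ = 2, c₂ = -1: w = (2)·v₁ + (-1)·v₂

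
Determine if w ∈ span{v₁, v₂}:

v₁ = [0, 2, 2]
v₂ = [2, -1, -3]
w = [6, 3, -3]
Yes

Form the augmented matrix and row-reduce:
[v₁|v₂|w] = 
  [  0,   2,   6]
  [  2,  -1,   3]
  [  2,  -3,  -3]
Swap R1 ↔ R2
R3 → R3 - (1)·R1
R3 → R3 + (1)·R2
REF = 
  [  2,  -1,   3]
  [  0,   2,   6]
  [  0,   0,   0]

No row of the form [0 0 | nonzero], so the system is consistent. Back-substitution gives c₁ = 3, c₂ = 3: w = (3)·v₁ + (3)·v₂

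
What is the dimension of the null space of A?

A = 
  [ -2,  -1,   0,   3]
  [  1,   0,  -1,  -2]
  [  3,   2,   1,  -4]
nullity(A) = 2

Row reduce:
R2 → R2 + (1/2)·R1
R3 → R3 + (3/2)·R1
R3 → R3 + (1)·R2
REF = 
  [  -2,   -1,    0,    3]
  [   0, -1/2,   -1, -1/2]
  [   0,    0,    0,    0]
Pivot columns: 1, 2 → 2 pivots.
rank(A) = 2, so nullity(A) = 4 - 2 = 2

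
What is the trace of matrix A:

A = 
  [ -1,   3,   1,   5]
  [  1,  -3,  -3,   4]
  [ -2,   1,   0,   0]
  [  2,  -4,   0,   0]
-4

tr(A) = -1 + -3 + 0 + 0 = -4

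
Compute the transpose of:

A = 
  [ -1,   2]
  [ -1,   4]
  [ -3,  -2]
Aᵀ = 
  [ -1,  -1,  -3]
  [  2,   4,  -2]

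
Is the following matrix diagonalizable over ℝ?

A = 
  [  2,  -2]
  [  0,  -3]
Yes

tr(A) = -1, det(A) = -6
Characteristic polynomial: λ² - tr(A)λ + det(A) = λ² + λ - 6
λ² + λ - 6 = (λ + 3)(λ - 2)
Eigenvalues: 2, -3
λ=-3: alg. mult. = 1, geom. mult. = 2 - rank(A - (-3)I) = 2 - 1 = 1
λ=2: alg. mult. = 1, geom. mult. = 2 - rank(A - (2)I) = 2 - 1 = 1
Sum of geometric multiplicities equals n, so A has n independent eigenvectors.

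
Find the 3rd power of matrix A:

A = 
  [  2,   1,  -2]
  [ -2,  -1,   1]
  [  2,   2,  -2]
A^3 = 
  [  4,   3,  -1]
  [  0,   1,  -1]
  [  4,   4,   0]

A² = A·A:
A²[1,1] = (2)(2) + (1)(-2) + (-2)(2) = -2
A²[1,2] = (2)(1) + (1)(-1) + (-2)(2) = -3
A²[1,3] = (2)(-2) + (1)(1) + (-2)(-2) = 1
A²[2,1] = (-2)(2) + (-1)(-2) + (1)(2) = 0
A²[2,2] = (-2)(1) + (-1)(-1) + (1)(2) = 1
A²[2,3] = (-2)(-2) + (-1)(1) + (1)(-2) = 1
A²[3,1] = (2)(2) + (2)(-2) + (-2)(2) = -4
A²[3,2] = (2)(1) + (2)(-1) + (-2)(2) = -4
A²[3,3] = (2)(-2) + (2)(1) + (-2)(-2) = 2
A² = 
  [ -2,  -3,   1]
  [  0,   1,   1]
  [ -4,  -4,   2]

A^3 = A^2·A:
A^3[1,1] = (-2)(2) + (-3)(-2) + (1)(2) = 4
A^3[1,2] = (-2)(1) + (-3)(-1) + (1)(2) = 3
A^3[1,3] = (-2)(-2) + (-3)(1) + (1)(-2) = -1
A^3[2,1] = (0)(2) + (1)(-2) + (1)(2) = 0
A^3[2,2] = (0)(1) + (1)(-1) + (1)(2) = 1
A^3[2,3] = (0)(-2) + (1)(1) + (1)(-2) = -1
A^3[3,1] = (-4)(2) + (-4)(-2) + (2)(2) = 4
A^3[3,2] = (-4)(1) + (-4)(-1) + (2)(2) = 4
A^3[3,3] = (-4)(-2) + (-4)(1) + (2)(-2) = 0
A^3 = 
  [  4,   3,  -1]
  [  0,   1,  -1]
  [  4,   4,   0]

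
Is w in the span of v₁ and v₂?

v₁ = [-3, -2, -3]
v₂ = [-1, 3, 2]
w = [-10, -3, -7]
Yes

Form the augmented matrix and row-reduce:
[v₁|v₂|w] = 
  [ -3,  -1, -10]
  [ -2,   3,  -3]
  [ -3,   2,  -7]
R2 → R2 - (2/3)·R1
R3 → R3 - (1)·R1
R3 → R3 - (9/11)·R2
REF = 
  [  -3,   -1,  -10]
  [   0, 11/3, 11/3]
  [   0,    0,    0]

No row of the form [0 0 | nonzero], so the system is consistent. Back-substitution gives c₁ = 3, c₂ = 1: w = (3)·v₁ + (1)·v₂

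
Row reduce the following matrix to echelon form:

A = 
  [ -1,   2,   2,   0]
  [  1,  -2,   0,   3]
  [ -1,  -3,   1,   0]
Row operations:
R2 → R2 + (1)·R1
R3 → R3 - (1)·R1
Swap R2 ↔ R3

Resulting echelon form:
REF = 
  [ -1,   2,   2,   0]
  [  0,  -5,  -1,   0]
  [  0,   0,   2,   3]

Rank = 3 (number of non-zero pivot rows).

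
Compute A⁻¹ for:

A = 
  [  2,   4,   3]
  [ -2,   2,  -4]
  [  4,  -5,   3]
det(A) = (2)·((2)(3) - (-4)(-5)) - (4)·((-2)(3) - (-4)(4)) + (3)·((-2)(-5) - (2)(4))
  = (2)(-14) - (4)(10) + (3)(2)
  = -62
det(A) = -62 ≠ 0, so A is invertible.

Cofactors Cᵢⱼ = (-1)ⁱ⁺ʲ·Mᵢⱼ:
C = 
  [-14, -10,   2]
  [-27,  -6,  26]
  [-22,   2,  12]

adj(A) = Cᵀ:
adj(A) = 
  [-14, -27, -22]
  [-10,  -6,   2]
  [  2,  26,  12]

A⁻¹ = (-1/62) · adj(A):
A⁻¹ = 
  [  7/31,  27/62,  11/31]
  [  5/31,   3/31,  -1/31]
  [ -1/31, -13/31,  -6/31]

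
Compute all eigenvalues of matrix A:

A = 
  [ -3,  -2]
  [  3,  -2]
λ = (-5 + i√23)/2, (-5 - i√23)/2  (≈ -2.5 + 2.398i, -2.5 - 2.398i)

tr(A) = -5, det(A) = 12
Characteristic polynomial: λ² - tr(A)λ + det(A) = λ² + 5λ + 12
λ² + 5λ + 12 = 0  ⇒  λ = (-5 ± √((5)² - 4·(12)))/2 = (-5 ± √(-23))/2
  = (-5 + i√23)/2,  (-5 - i√23)/2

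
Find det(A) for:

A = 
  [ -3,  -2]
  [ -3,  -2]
For a 2×2 matrix, det = ad - bc = (-3)(-2) - (-2)(-3) = 0

det(A) = 0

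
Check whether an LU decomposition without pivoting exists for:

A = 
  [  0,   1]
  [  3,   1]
No.
A[1,1] = 0 but A[2,1] = 3 ≠ 0. Any LU with L unit lower triangular has (LU)[1,1] = U[1,1] and (LU)[2,1] = L[2,1]·U[1,1]; matching A forces U[1,1] = 0, which then forces (LU)[2,1] = 0 ≠ 3. A row swap (pivoting) is required.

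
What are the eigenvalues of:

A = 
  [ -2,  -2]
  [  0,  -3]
tr(A) = -5, det(A) = 6
Characteristic polynomial: λ² - tr(A)λ + det(A) = λ² + 5λ + 6
λ² + 5λ + 6 = (λ + 3)(λ + 2)

λ = -2, -3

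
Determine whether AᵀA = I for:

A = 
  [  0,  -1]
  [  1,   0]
Yes

AᵀA = 
  [  1,   0]
  [  0,   1]
= I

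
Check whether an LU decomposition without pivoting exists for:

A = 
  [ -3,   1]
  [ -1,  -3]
Yes.
A[1,1] = -3 ≠ 0, so Gaussian elimination proceeds without a row swap: multiplier ℓ₂₁ = (-1)/(-3) = 1/3, and U[2,2] = -3 - (1/3)(1) = -10/3.
L = 
  [  1,   0]
  [1/3,   1]
U = 
  [   -3,     1]
  [    0, -10/3]
Check row 2 of LU: [(1/3)(-3), (1/3)(1) + (-10/3)] = [-1, -3] = row 2 of A ✓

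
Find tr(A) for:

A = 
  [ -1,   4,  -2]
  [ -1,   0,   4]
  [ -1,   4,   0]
-1

tr(A) = -1 + 0 + 0 = -1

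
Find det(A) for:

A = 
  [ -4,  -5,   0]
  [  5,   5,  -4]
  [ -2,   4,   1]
Cofactor expansion along row 1:
det(A) = (-4)·((5)(1) - (-4)(4)) - (-5)·((5)(1) - (-4)(-2)) + (0)·((5)(4) - (5)(-2))
  = (-4)(21) - (-5)(-3) + (0)(30)
  = -99

det(A) = -99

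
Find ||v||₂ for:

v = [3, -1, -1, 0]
3.317

||v||₂ = √((3)² + (-1)² + (-1)² + (0)²) = √11 = 3.317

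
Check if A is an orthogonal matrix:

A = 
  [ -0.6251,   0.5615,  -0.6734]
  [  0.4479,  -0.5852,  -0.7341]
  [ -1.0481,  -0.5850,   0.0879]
No

AᵀA = 
  [  1.6899,   0,   0]
  [  0,   1,   0.0001]
  [  0,   0.0001,   1.0001]
≠ I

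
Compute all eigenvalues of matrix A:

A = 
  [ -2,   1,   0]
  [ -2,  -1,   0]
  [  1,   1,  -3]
Characteristic polynomial: det(λI - A) = λ³ + 6λ² + 13λ + 12
Testing integer divisors of the constant term: p(-3) = 0, so (λ + 3) is a factor:
p(λ) = (λ + 3)(λ² + 3λ + 4)
λ² + 3λ + 4 = 0  ⇒  λ = (-3 ± √((3)² - 4·(4)))/2 = (-3 ± √(-7))/2
  = (-3 + i√7)/2,  (-3 - i√7)/2

λ = -3, (-3 + i√7)/2, (-3 - i√7)/2  (≈ -3, -1.5 + 1.323i, -1.5 - 1.323i)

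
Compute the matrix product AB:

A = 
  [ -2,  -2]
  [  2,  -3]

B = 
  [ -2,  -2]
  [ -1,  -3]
A is 2×2 and B is 2×2, so AB is 2×2. Each entry is (row of A)·(column of B):
AB[1,1] = (-2)(-2) + (-2)(-1) = 6
AB[1,2] = (-2)(-2) + (-2)(-3) = 10
AB[2,1] = (2)(-2) + (-3)(-1) = -1
AB[2,2] = (2)(-2) + (-3)(-3) = 5

AB = 
  [  6,  10]
  [ -1,   5]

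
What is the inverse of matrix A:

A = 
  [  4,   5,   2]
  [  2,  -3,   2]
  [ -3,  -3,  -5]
det(A) = (4)·((-3)(-5) - (2)(-3)) - (5)·((2)(-5) - (2)(-3)) + (2)·((2)(-3) - (-3)(-3))
  = (4)(21) - (5)(-4) + (2)(-15)
  = 74
det(A) = 74 ≠ 0, so A is invertible.

Cofactors Cᵢⱼ = (-1)ⁱ⁺ʲ·Mᵢⱼ:
C = 
  [ 21,   4, -15]
  [ 19, -14,  -3]
  [ 16,  -4, -22]

adj(A) = Cᵀ:
adj(A) = 
  [ 21,  19,  16]
  [  4, -14,  -4]
  [-15,  -3, -22]

A⁻¹ = (1/74) · adj(A):
A⁻¹ = 
  [ 21/74,  19/74,   8/37]
  [  2/37,  -7/37,  -2/37]
  [-15/74,  -3/74, -11/37]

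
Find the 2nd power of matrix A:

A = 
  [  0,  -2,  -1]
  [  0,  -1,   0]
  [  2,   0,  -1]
A² = A·A:
A²[1,1] = (0)(0) + (-2)(0) + (-1)(2) = -2
A²[1,2] = (0)(-2) + (-2)(-1) + (-1)(0) = 2
A²[1,3] = (0)(-1) + (-2)(0) + (-1)(-1) = 1
A²[2,1] = (0)(0) + (-1)(0) + (0)(2) = 0
A²[2,2] = (0)(-2) + (-1)(-1) + (0)(0) = 1
A²[2,3] = (0)(-1) + (-1)(0) + (0)(-1) = 0
A²[3,1] = (2)(0) + (0)(0) + (-1)(2) = -2
A²[3,2] = (2)(-2) + (0)(-1) + (-1)(0) = -4
A²[3,3] = (2)(-1) + (0)(0) + (-1)(-1) = -1
A² = 
  [ -2,   2,   1]
  [  0,   1,   0]
  [ -2,  -4,  -1]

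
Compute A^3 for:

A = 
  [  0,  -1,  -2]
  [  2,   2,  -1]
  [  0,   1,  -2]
A² = A·A:
A²[1,1] = (0)(0) + (-1)(2) + (-2)(0) = -2
A²[1,2] = (0)(-1) + (-1)(2) + (-2)(1) = -4
A²[1,3] = (0)(-2) + (-1)(-1) + (-2)(-2) = 5
A²[2,1] = (2)(0) + (2)(2) + (-1)(0) = 4
A²[2,2] = (2)(-1) + (2)(2) + (-1)(1) = 1
A²[2,3] = (2)(-2) + (2)(-1) + (-1)(-2) = -4
A²[3,1] = (0)(0) + (1)(2) + (-2)(0) = 2
A²[3,2] = (0)(-1) + (1)(2) + (-2)(1) = 0
A²[3,3] = (0)(-2) + (1)(-1) + (-2)(-2) = 3
A² = 
  [ -2,  -4,   5]
  [  4,   1,  -4]
  [  2,   0,   3]

A^3 = A^2·A:
A^3[1,1] = (-2)(0) + (-4)(2) + (5)(0) = -8
A^3[1,2] = (-2)(-1) + (-4)(2) + (5)(1) = -1
A^3[1,3] = (-2)(-2) + (-4)(-1) + (5)(-2) = -2
A^3[2,1] = (4)(0) + (1)(2) + (-4)(0) = 2
A^3[2,2] = (4)(-1) + (1)(2) + (-4)(1) = -6
A^3[2,3] = (4)(-2) + (1)(-1) + (-4)(-2) = -1
A^3[3,1] = (2)(0) + (0)(2) + (3)(0) = 0
A^3[3,2] = (2)(-1) + (0)(2) + (3)(1) = 1
A^3[3,3] = (2)(-2) + (0)(-1) + (3)(-2) = -10
A^3 = 
  [ -8,  -1,  -2]
  [  2,  -6,  -1]
  [  0,   1, -10]

Therefore
A^3 = 
  [ -8,  -1,  -2]
  [  2,  -6,  -1]
  [  0,   1, -10]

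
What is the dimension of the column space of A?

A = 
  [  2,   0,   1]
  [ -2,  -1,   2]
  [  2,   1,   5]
dim(Col(A)) = 3

Row reduce:
R2 → R2 + (1)·R1
R3 → R3 - (1)·R1
R3 → R3 + (1)·R2
REF = 
  [  2,   0,   1]
  [  0,  -1,   3]
  [  0,   0,   7]
Pivot columns: 1, 2, 3 → 3 pivots.
dim(Col(A)) = number of pivot columns = 3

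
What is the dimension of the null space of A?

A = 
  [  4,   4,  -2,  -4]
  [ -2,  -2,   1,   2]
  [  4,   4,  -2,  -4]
nullity(A) = 3

Row reduce:
R2 → R2 + (1/2)·R1
R3 → R3 - (1)·R1
REF = 
  [  4,   4,  -2,  -4]
  [  0,   0,   0,   0]
  [  0,   0,   0,   0]
Pivot columns: 1 → 1 pivot.
rank(A) = 1, so nullity(A) = 4 - 1 = 3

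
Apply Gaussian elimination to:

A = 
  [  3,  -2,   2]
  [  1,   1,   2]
Row operations:
R2 → R2 - (1/3)·R1

Resulting echelon form:
REF = 
  [  3,  -2,   2]
  [  0, 5/3, 4/3]

Rank = 2 (number of non-zero pivot rows).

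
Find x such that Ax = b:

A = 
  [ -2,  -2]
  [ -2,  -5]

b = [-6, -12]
Row reduce the augmented matrix [A|b]:
R2 → R2 - (1)·R1
REF = 
  [ -2,  -2,  -6]
  [  0,  -3,  -6]

Back-substitution:
x₂ = (-6) / (-3) = 2
x₁ = (-6 - (-2)(2)) / (-2) = 1

x = [1, 2]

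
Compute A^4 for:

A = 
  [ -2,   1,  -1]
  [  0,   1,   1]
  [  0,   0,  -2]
A² = A·A:
A²[1,1] = (-2)(-2) + (1)(0) + (-1)(0) = 4
A²[1,2] = (-2)(1) + (1)(1) + (-1)(0) = -1
A²[1,3] = (-2)(-1) + (1)(1) + (-1)(-2) = 5
A²[2,1] = (0)(-2) + (1)(0) + (1)(0) = 0
A²[2,2] = (0)(1) + (1)(1) + (1)(0) = 1
A²[2,3] = (0)(-1) + (1)(1) + (1)(-2) = -1
A²[3,1] = (0)(-2) + (0)(0) + (-2)(0) = 0
A²[3,2] = (0)(1) + (0)(1) + (-2)(0) = 0
A²[3,3] = (0)(-1) + (0)(1) + (-2)(-2) = 4
A² = 
  [  4,  -1,   5]
  [  0,   1,  -1]
  [  0,   0,   4]

A^3 = A^2·A:
A^3[1,1] = (4)(-2) + (-1)(0) + (5)(0) = -8
A^3[1,2] = (4)(1) + (-1)(1) + (5)(0) = 3
A^3[1,3] = (4)(-1) + (-1)(1) + (5)(-2) = -15
A^3[2,1] = (0)(-2) + (1)(0) + (-1)(0) = 0
A^3[2,2] = (0)(1) + (1)(1) + (-1)(0) = 1
A^3[2,3] = (0)(-1) + (1)(1) + (-1)(-2) = 3
A^3[3,1] = (0)(-2) + (0)(0) + (4)(0) = 0
A^3[3,2] = (0)(1) + (0)(1) + (4)(0) = 0
A^3[3,3] = (0)(-1) + (0)(1) + (4)(-2) = -8
A^3 = 
  [ -8,   3, -15]
  [  0,   1,   3]
  [  0,   0,  -8]

A^4 = A^3·A:
A^4[1,1] = (-8)(-2) + (3)(0) + (-15)(0) = 16
A^4[1,2] = (-8)(1) + (3)(1) + (-15)(0) = -5
A^4[1,3] = (-8)(-1) + (3)(1) + (-15)(-2) = 41
A^4[2,1] = (0)(-2) + (1)(0) + (3)(0) = 0
A^4[2,2] = (0)(1) + (1)(1) + (3)(0) = 1
A^4[2,3] = (0)(-1) + (1)(1) + (3)(-2) = -5
A^4[3,1] = (0)(-2) + (0)(0) + (-8)(0) = 0
A^4[3,2] = (0)(1) + (0)(1) + (-8)(0) = 0
A^4[3,3] = (0)(-1) + (0)(1) + (-8)(-2) = 16
A^4 = 
  [ 16,  -5,  41]
  [  0,   1,  -5]
  [  0,   0,  16]

Therefore
A^4 = 
  [ 16,  -5,  41]
  [  0,   1,  -5]
  [  0,   0,  16]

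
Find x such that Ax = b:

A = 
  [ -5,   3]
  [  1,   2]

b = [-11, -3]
Row reduce the augmented matrix [A|b]:
R2 → R2 + (1/5)·R1
REF = 
  [   -5,     3,   -11]
  [    0,  13/5, -26/5]

Back-substitution:
x₂ = (-26/5) / (13/5) = -2
x₁ = (-11 - (3)(-2)) / (-5) = 1

x = [1, -2]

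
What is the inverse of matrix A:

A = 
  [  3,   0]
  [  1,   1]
det(A) = (3)(1) - (0)(1) = 3
For a 2×2 matrix, A⁻¹ = (1/det(A)) · [[d, -b], [-c, a]]
    = (1/3) · [[1, 0], [-1, 3]]

A⁻¹ = 
  [ 1/3,    0]
  [-1/3,    1]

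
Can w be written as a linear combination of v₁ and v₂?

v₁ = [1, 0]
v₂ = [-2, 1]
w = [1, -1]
Yes

Form the augmented matrix and row-reduce:
[v₁|v₂|w] = 
  [  1,  -2,   1]
  [  0,   1,  -1]
(already in echelon form — no row operations needed)

No row of the form [0 0 | nonzero], so the system is consistent. Back-substitution gives c₁ = -1, c₂ = -1: w = (-1)·v₁ + (-1)·v₂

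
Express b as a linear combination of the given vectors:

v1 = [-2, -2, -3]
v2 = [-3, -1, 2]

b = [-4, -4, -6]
c1 = 2, c2 = 0

b = 2·v1 + 0·v2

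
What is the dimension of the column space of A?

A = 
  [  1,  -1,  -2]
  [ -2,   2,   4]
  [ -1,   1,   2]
dim(Col(A)) = 1

Row reduce:
R2 → R2 + (2)·R1
R3 → R3 + (1)·R1
REF = 
  [  1,  -1,  -2]
  [  0,   0,   0]
  [  0,   0,   0]
Pivot columns: 1 → 1 pivot.
dim(Col(A)) = number of pivot columns = 1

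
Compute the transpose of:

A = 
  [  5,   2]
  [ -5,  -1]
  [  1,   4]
Aᵀ = 
  [  5,  -5,   1]
  [  2,  -1,   4]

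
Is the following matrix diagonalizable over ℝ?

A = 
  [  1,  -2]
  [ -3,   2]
Yes

tr(A) = 3, det(A) = -4
Characteristic polynomial: λ² - tr(A)λ + det(A) = λ² - 3λ - 4
λ² - 3λ - 4 = (λ + 1)(λ - 4)
Eigenvalues: 4, -1
λ=-1: alg. mult. = 1, geom. mult. = 2 - rank(A - (-1)I) = 2 - 1 = 1
λ=4: alg. mult. = 1, geom. mult. = 2 - rank(A - (4)I) = 2 - 1 = 1
Sum of geometric multiplicities equals n, so A has n independent eigenvectors.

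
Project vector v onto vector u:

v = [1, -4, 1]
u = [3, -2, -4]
proj_u(v) = [21/29, -14/29, -28/29]

v·u = (1)(3) + (-4)(-2) + (1)(-4) = 7
u·u = (3)² + (-2)² + (-4)² = 29
proj_u(v) = (v·u / u·u) × u = (7/29) × u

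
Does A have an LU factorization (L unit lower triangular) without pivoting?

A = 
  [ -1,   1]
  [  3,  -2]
Yes.
A[1,1] = -1 ≠ 0, so Gaussian elimination proceeds without a row swap: multiplier ℓ₂₁ = (3)/(-1) = -3, and U[2,2] = -2 - (-3)(1) = 1.
L = 
  [  1,   0]
  [ -3,   1]
U = 
  [ -1,   1]
  [  0,   1]
Check row 2 of LU: [(-3)(-1), (-3)(1) + 1] = [3, -2] = row 2 of A ✓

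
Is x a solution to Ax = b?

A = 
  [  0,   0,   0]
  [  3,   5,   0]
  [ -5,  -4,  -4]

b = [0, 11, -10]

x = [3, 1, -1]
No

Ax = [0, 14, -15] ≠ b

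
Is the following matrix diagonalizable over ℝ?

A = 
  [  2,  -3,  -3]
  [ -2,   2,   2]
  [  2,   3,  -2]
No

Characteristic polynomial: det(λI - A) = λ³ - 2λ² - 10λ - 10
By the rational root theorem any rational root is an integer dividing 10; none of those is a root, so p(λ) has no rational roots and hence (being an irreducible cubic) no repeated roots.
Discriminant of the cubic: Δ = -2220
Δ < 0 ⇒ one real eigenvalue and a complex-conjugate pair: λ ≈ 4.628, -1.314 + 0.6592i, -1.314 - 0.6592i
Has complex eigenvalues (not diagonalizable over ℝ).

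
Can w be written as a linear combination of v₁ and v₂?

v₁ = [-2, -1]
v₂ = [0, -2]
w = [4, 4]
Yes

Form the augmented matrix and row-reduce:
[v₁|v₂|w] = 
  [ -2,   0,   4]
  [ -1,  -2,   4]
R2 → R2 - (1/2)·R1
REF = 
  [ -2,   0,   4]
  [  0,  -2,   2]

No row of the form [0 0 | nonzero], so the system is consistent. Back-substitution gives c₁ = -2, c₂ = -1: w = (-2)·v₁ + (-1)·v₂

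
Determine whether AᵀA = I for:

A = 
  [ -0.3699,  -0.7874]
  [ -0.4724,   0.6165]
No

AᵀA = 
  [  0.3600,   0]
  [  0,   1.0001]
≠ I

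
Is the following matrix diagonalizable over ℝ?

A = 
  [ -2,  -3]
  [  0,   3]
Yes

tr(A) = 1, det(A) = -6
Characteristic polynomial: λ² - tr(A)λ + det(A) = λ² - λ - 6
λ² - λ - 6 = (λ + 2)(λ - 3)
Eigenvalues: 3, -2
λ=-2: alg. mult. = 1, geom. mult. = 2 - rank(A - (-2)I) = 2 - 1 = 1
λ=3: alg. mult. = 1, geom. mult. = 2 - rank(A - (3)I) = 2 - 1 = 1
Sum of geometric multiplicities equals n, so A has n independent eigenvectors.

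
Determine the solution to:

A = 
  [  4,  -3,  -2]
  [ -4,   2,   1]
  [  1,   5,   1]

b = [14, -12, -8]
Row reduce the augmented matrix [A|b]:
R2 → R2 + (1)·R1
R3 → R3 - (1/4)·R1
R3 → R3 + (23/4)·R2
REF = 
  [    4,    -3,    -2,    14]
  [    0,    -1,    -1,     2]
  [    0,     0, -17/4,     0]

Back-substitution:
x₃ = 0 / (-17/4) = 0
x₂ = (2 - (-1)(0)) / (-1) = -2
x₁ = (14 - (-3)(-2) - (-2)(0)) / 4 = 2

x = [2, -2, 0]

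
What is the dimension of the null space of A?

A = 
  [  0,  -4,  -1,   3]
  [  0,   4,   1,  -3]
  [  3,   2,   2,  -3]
nullity(A) = 2

Row reduce:
Swap R1 ↔ R3
R3 → R3 + (1)·R2
REF = 
  [  3,   2,   2,  -3]
  [  0,   4,   1,  -3]
  [  0,   0,   0,   0]
Pivot columns: 1, 2 → 2 pivots.
rank(A) = 2, so nullity(A) = 4 - 2 = 2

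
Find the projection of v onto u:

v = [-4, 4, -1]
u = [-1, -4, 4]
v·u = (-4)(-1) + (4)(-4) + (-1)(4) = -16
u·u = (-1)² + (-4)² + (4)² = 33
proj_u(v) = (v·u / u·u) × u = (-16/33) × u

proj_u(v) = [16/33, 64/33, -64/33]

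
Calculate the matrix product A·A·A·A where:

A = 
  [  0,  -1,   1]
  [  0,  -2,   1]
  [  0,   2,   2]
A^4 = 
  [  0,  24,   6]
  [  0,  36,   0]
  [  0,   0,  36]

A² = A·A:
A²[1,1] = (0)(0) + (-1)(0) + (1)(0) = 0
A²[1,2] = (0)(-1) + (-1)(-2) + (1)(2) = 4
A²[1,3] = (0)(1) + (-1)(1) + (1)(2) = 1
A²[2,1] = (0)(0) + (-2)(0) + (1)(0) = 0
A²[2,2] = (0)(-1) + (-2)(-2) + (1)(2) = 6
A²[2,3] = (0)(1) + (-2)(1) + (1)(2) = 0
A²[3,1] = (0)(0) + (2)(0) + (2)(0) = 0
A²[3,2] = (0)(-1) + (2)(-2) + (2)(2) = 0
A²[3,3] = (0)(1) + (2)(1) + (2)(2) = 6
A² = 
  [  0,   4,   1]
  [  0,   6,   0]
  [  0,   0,   6]

A^3 = A^2·A:
A^3[1,1] = (0)(0) + (4)(0) + (1)(0) = 0
A^3[1,2] = (0)(-1) + (4)(-2) + (1)(2) = -6
A^3[1,3] = (0)(1) + (4)(1) + (1)(2) = 6
A^3[2,1] = (0)(0) + (6)(0) + (0)(0) = 0
A^3[2,2] = (0)(-1) + (6)(-2) + (0)(2) = -12
A^3[2,3] = (0)(1) + (6)(1) + (0)(2) = 6
A^3[3,1] = (0)(0) + (0)(0) + (6)(0) = 0
A^3[3,2] = (0)(-1) + (0)(-2) + (6)(2) = 12
A^3[3,3] = (0)(1) + (0)(1) + (6)(2) = 12
A^3 = 
  [  0,  -6,   6]
  [  0, -12,   6]
  [  0,  12,  12]

A^4 = A^3·A:
A^4[1,1] = (0)(0) + (-6)(0) + (6)(0) = 0
A^4[1,2] = (0)(-1) + (-6)(-2) + (6)(2) = 24
A^4[1,3] = (0)(1) + (-6)(1) + (6)(2) = 6
A^4[2,1] = (0)(0) + (-12)(0) + (6)(0) = 0
A^4[2,2] = (0)(-1) + (-12)(-2) + (6)(2) = 36
A^4[2,3] = (0)(1) + (-12)(1) + (6)(2) = 0
A^4[3,1] = (0)(0) + (12)(0) + (12)(0) = 0
A^4[3,2] = (0)(-1) + (12)(-2) + (12)(2) = 0
A^4[3,3] = (0)(1) + (12)(1) + (12)(2) = 36
A^4 = 
  [  0,  24,   6]
  [  0,  36,   0]
  [  0,   0,  36]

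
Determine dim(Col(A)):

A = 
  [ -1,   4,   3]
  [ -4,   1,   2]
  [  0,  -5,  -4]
Row reduce:
R2 → R2 - (4)·R1
R3 → R3 - (1/3)·R2
REF = 
  [  -1,    4,    3]
  [   0,  -15,  -10]
  [   0,    0, -2/3]
Pivot columns: 1, 2, 3 → 3 pivots.
dim(Col(A)) = number of pivot columns = 3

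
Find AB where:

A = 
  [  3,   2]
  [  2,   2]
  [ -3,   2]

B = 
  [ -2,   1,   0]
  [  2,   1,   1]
AB = 
  [ -2,   5,   2]
  [  0,   4,   2]
  [ 10,  -1,   2]

A is 3×2 and B is 2×3, so AB is 3×3. Each entry is (row of A)·(column of B):
AB[1,1] = (3)(-2) + (2)(2) = -2
AB[1,2] = (3)(1) + (2)(1) = 5
AB[1,3] = (3)(0) + (2)(1) = 2
AB[2,1] = (2)(-2) + (2)(2) = 0
AB[2,2] = (2)(1) + (2)(1) = 4
AB[2,3] = (2)(0) + (2)(1) = 2
AB[3,1] = (-3)(-2) + (2)(2) = 10
AB[3,2] = (-3)(1) + (2)(1) = -1
AB[3,3] = (-3)(0) + (2)(1) = 2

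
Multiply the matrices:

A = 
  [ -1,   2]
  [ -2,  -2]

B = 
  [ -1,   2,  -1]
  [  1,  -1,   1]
AB = 
  [  3,  -4,   3]
  [  0,  -2,   0]

A is 2×2 and B is 2×3, so AB is 2×3. Each entry is (row of A)·(column of B):
AB[1,1] = (-1)(-1) + (2)(1) = 3
AB[1,2] = (-1)(2) + (2)(-1) = -4
AB[1,3] = (-1)(-1) + (2)(1) = 3
AB[2,1] = (-2)(-1) + (-2)(1) = 0
AB[2,2] = (-2)(2) + (-2)(-1) = -2
AB[2,3] = (-2)(-1) + (-2)(1) = 0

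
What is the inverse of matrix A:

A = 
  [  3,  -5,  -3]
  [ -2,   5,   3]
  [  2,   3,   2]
det(A) = (3)·((5)(2) - (3)(3)) - (-5)·((-2)(2) - (3)(2)) + (-3)·((-2)(3) - (5)(2))
  = (3)(1) - (-5)(-10) + (-3)(-16)
  = 1
det(A) = 1 ≠ 0, so A is invertible.

Cofactors Cᵢⱼ = (-1)ⁱ⁺ʲ·Mᵢⱼ:
C = 
  [  1,  10, -16]
  [  1,  12, -19]
  [  0,  -3,   5]

adj(A) = Cᵀ:
adj(A) = 
  [  1,   1,   0]
  [ 10,  12,  -3]
  [-16, -19,   5]

A⁻¹ = (1) · adj(A):
A⁻¹ = 
  [  1,   1,   0]
  [ 10,  12,  -3]
  [-16, -19,   5]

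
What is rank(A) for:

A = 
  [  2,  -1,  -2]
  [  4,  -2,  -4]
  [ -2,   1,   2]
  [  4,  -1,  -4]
rank(A) = 2

Row reduce:
R2 → R2 - (2)·R1
R3 → R3 + (1)·R1
R4 → R4 - (2)·R1
Swap R2 ↔ R4
REF = 
  [  2,  -1,  -2]
  [  0,   1,   0]
  [  0,   0,   0]
  [  0,   0,   0]
Pivot columns: 1, 2 → 2 pivots.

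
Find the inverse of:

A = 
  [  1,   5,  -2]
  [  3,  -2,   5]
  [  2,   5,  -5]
det(A) = (1)·((-2)(-5) - (5)(5)) - (5)·((3)(-5) - (5)(2)) + (-2)·((3)(5) - (-2)(2))
  = (1)(-15) - (5)(-25) + (-2)(19)
  = 72
det(A) = 72 ≠ 0, so A is invertible.

Cofactors Cᵢⱼ = (-1)ⁱ⁺ʲ·Mᵢⱼ:
C = 
  [-15,  25,  19]
  [ 15,  -1,   5]
  [ 21, -11, -17]

adj(A) = Cᵀ:
adj(A) = 
  [-15,  15,  21]
  [ 25,  -1, -11]
  [ 19,   5, -17]

A⁻¹ = (1/72) · adj(A):
A⁻¹ = 
  [ -5/24,   5/24,   7/24]
  [ 25/72,  -1/72, -11/72]
  [ 19/72,   5/72, -17/72]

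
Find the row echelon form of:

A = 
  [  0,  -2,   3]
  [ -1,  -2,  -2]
Row operations:
Swap R1 ↔ R2

Resulting echelon form:
REF = 
  [ -1,  -2,  -2]
  [  0,  -2,   3]

Rank = 2 (number of non-zero pivot rows).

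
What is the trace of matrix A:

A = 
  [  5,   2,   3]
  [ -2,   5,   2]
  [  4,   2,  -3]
7

tr(A) = 5 + 5 + -3 = 7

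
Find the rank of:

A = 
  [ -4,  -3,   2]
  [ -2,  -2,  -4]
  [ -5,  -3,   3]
rank(A) = 3

Row reduce:
R2 → R2 - (1/2)·R1
R3 → R3 - (5/4)·R1
R3 → R3 + (3/2)·R2
REF = 
  [  -4,   -3,    2]
  [   0, -1/2,   -5]
  [   0,    0,   -7]
Pivot columns: 1, 2, 3 → 3 pivots.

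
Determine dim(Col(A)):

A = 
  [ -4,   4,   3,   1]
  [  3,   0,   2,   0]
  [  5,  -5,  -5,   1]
Row reduce:
R2 → R2 + (3/4)·R1
R3 → R3 + (5/4)·R1
REF = 
  [  -4,    4,    3,    1]
  [   0,    3, 17/4,  3/4]
  [   0,    0, -5/4,  9/4]
Pivot columns: 1, 2, 3 → 3 pivots.
dim(Col(A)) = number of pivot columns = 3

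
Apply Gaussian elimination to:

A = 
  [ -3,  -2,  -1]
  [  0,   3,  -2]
Row operations:
No row operations needed (already in echelon form).

Resulting echelon form:
REF = 
  [ -3,  -2,  -1]
  [  0,   3,  -2]

Rank = 2 (number of non-zero pivot rows).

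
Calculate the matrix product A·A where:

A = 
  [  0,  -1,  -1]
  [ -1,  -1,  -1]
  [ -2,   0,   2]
A² = A·A:
A²[1,1] = (0)(0) + (-1)(-1) + (-1)(-2) = 3
A²[1,2] = (0)(-1) + (-1)(-1) + (-1)(0) = 1
A²[1,3] = (0)(-1) + (-1)(-1) + (-1)(2) = -1
A²[2,1] = (-1)(0) + (-1)(-1) + (-1)(-2) = 3
A²[2,2] = (-1)(-1) + (-1)(-1) + (-1)(0) = 2
A²[2,3] = (-1)(-1) + (-1)(-1) + (-1)(2) = 0
A²[3,1] = (-2)(0) + (0)(-1) + (2)(-2) = -4
A²[3,2] = (-2)(-1) + (0)(-1) + (2)(0) = 2
A²[3,3] = (-2)(-1) + (0)(-1) + (2)(2) = 6
A² = 
  [  3,   1,  -1]
  [  3,   2,   0]
  [ -4,   2,   6]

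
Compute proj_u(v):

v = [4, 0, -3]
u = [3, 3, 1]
v·u = (4)(3) + (0)(3) + (-3)(1) = 9
u·u = (3)² + (3)² + (1)² = 19
proj_u(v) = (v·u / u·u) × u = (9/19) × u

proj_u(v) = [27/19, 27/19, 9/19]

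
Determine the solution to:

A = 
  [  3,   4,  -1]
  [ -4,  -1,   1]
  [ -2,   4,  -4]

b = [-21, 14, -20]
x = [-2, -3, 3]

Row reduce the augmented matrix [A|b]:
R2 → R2 + (4/3)·R1
R3 → R3 + (2/3)·R1
R3 → R3 - (20/13)·R2
REF = 
  [      3,       4,      -1,     -21]
  [      0,    13/3,    -1/3,     -14]
  [      0,       0,  -54/13, -162/13]

Back-substitution:
x₃ = (-162/13) / (-54/13) = 3
x₂ = (-14 - (-1/3)(3)) / (13/3) = -3
x₁ = (-21 - (4)(-3) - (-1)(3)) / 3 = -2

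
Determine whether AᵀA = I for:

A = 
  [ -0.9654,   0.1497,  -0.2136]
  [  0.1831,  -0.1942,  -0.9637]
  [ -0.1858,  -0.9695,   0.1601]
Yes

AᵀA = 
  [  1,   0.0001,   0]
  [  0.0001,   1.0001,   0]
  [  0,   0,   1]
≈ I (equal to I up to the 4-dp rounding of the entries)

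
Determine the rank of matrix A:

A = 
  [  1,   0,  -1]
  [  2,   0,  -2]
Row reduce:
R2 → R2 - (2)·R1
REF = 
  [  1,   0,  -1]
  [  0,   0,   0]
Pivot columns: 1 → 1 pivot.

rank(A) = 1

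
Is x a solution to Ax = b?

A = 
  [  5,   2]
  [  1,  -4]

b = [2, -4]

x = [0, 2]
No

Ax = [4, -8] ≠ b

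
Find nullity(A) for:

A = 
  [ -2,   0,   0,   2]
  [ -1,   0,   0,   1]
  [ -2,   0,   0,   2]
nullity(A) = 3

Row reduce:
R2 → R2 - (1/2)·R1
R3 → R3 - (1)·R1
REF = 
  [ -2,   0,   0,   2]
  [  0,   0,   0,   0]
  [  0,   0,   0,   0]
Pivot columns: 1 → 1 pivot.
rank(A) = 1, so nullity(A) = 4 - 1 = 3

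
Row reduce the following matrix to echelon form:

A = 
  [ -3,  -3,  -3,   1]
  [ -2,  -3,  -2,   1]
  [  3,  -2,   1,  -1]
Row operations:
R2 → R2 - (2/3)·R1
R3 → R3 + (1)·R1
R3 → R3 - (5)·R2

Resulting echelon form:
REF = 
  [  -3,   -3,   -3,    1]
  [   0,   -1,    0,  1/3]
  [   0,    0,   -2, -5/3]

Rank = 3 (number of non-zero pivot rows).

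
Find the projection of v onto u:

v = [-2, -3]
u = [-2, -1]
v·u = (-2)(-2) + (-3)(-1) = 7
u·u = (-2)² + (-1)² = 5
proj_u(v) = (v·u / u·u) × u = (7/5) × u

proj_u(v) = [-14/5, -7/5]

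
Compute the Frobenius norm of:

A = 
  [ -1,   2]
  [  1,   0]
||A||_F = 2.449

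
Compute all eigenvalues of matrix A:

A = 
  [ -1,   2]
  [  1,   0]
λ = 1, -2

tr(A) = -1, det(A) = -2
Characteristic polynomial: λ² - tr(A)λ + det(A) = λ² + λ - 2
λ² + λ - 2 = (λ + 2)(λ - 1)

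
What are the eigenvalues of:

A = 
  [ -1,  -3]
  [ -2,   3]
tr(A) = 2, det(A) = -9
Characteristic polynomial: λ² - tr(A)λ + det(A) = λ² - 2λ - 9
λ² - 2λ - 9 = 0  ⇒  λ = (2 ± √((-2)² - 4·(-9)))/2 = (2 ± √(40))/2
  = 1 + √10,  1 - √10

λ = 1 + √10, 1 - √10  (≈ 4.162, -2.162)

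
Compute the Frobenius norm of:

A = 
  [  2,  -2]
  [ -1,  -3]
||A||_F = 4.243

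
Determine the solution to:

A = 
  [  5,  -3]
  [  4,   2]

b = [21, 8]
x = [3, -2]

Row reduce the augmented matrix [A|b]:
R2 → R2 - (4/5)·R1
REF = 
  [    5,    -3,    21]
  [    0,  22/5, -44/5]

Back-substitution:
x₂ = (-44/5) / (22/5) = -2
x₁ = (21 - (-3)(-2)) / 5 = 3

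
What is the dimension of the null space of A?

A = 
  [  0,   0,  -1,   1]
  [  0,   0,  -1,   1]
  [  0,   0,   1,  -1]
nullity(A) = 3

Row reduce:
R2 → R2 - (1)·R1
R3 → R3 + (1)·R1
REF = 
  [  0,   0,  -1,   1]
  [  0,   0,   0,   0]
  [  0,   0,   0,   0]
Pivot columns: 3 → 1 pivot.
rank(A) = 1, so nullity(A) = 4 - 1 = 3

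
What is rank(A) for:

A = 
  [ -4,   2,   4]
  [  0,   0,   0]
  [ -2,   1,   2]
rank(A) = 1

Row reduce:
R3 → R3 - (1/2)·R1
REF = 
  [ -4,   2,   4]
  [  0,   0,   0]
  [  0,   0,   0]
Pivot columns: 1 → 1 pivot.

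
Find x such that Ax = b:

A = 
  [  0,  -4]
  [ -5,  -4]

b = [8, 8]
Row reduce the augmented matrix [A|b]:
Swap R1 ↔ R2
REF = 
  [ -5,  -4,   8]
  [  0,  -4,   8]

Back-substitution:
x₂ = 8 / (-4) = -2
x₁ = (8 - (-4)(-2)) / (-5) = 0

x = [0, -2]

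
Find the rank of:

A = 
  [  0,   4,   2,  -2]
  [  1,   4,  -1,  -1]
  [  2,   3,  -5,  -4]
rank(A) = 3

Row reduce:
Swap R1 ↔ R2
R3 → R3 - (2)·R1
R3 → R3 + (5/4)·R2
REF = 
  [   1,    4,   -1,   -1]
  [   0,    4,    2,   -2]
  [   0,    0, -1/2, -9/2]
Pivot columns: 1, 2, 3 → 3 pivots.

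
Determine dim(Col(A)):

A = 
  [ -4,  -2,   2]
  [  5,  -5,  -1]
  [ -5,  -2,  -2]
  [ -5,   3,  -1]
dim(Col(A)) = 3

Row reduce:
R2 → R2 + (5/4)·R1
R3 → R3 - (5/4)·R1
R4 → R4 - (5/4)·R1
R3 → R3 + (1/15)·R2
R4 → R4 + (11/15)·R2
R4 → R4 - (6/11)·R3
REF = 
  [   -4,    -2,     2]
  [    0, -15/2,   3/2]
  [    0,     0, -22/5]
  [    0,     0,     0]
Pivot columns: 1, 2, 3 → 3 pivots.
dim(Col(A)) = number of pivot columns = 3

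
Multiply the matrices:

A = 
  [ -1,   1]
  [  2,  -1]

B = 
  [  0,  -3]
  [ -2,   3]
A is 2×2 and B is 2×2, so AB is 2×2. Each entry is (row of A)·(column of B):
AB[1,1] = (-1)(0) + (1)(-2) = -2
AB[1,2] = (-1)(-3) + (1)(3) = 6
AB[2,1] = (2)(0) + (-1)(-2) = 2
AB[2,2] = (2)(-3) + (-1)(3) = -9

AB = 
  [ -2,   6]
  [  2,  -9]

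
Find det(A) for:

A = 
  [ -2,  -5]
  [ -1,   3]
-11

For a 2×2 matrix, det = ad - bc = (-2)(3) - (-5)(-1) = -11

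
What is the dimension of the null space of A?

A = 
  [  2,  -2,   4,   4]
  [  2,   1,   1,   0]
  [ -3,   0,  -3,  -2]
nullity(A) = 2

Row reduce:
R2 → R2 - (1)·R1
R3 → R3 + (3/2)·R1
R3 → R3 + (1)·R2
REF = 
  [  2,  -2,   4,   4]
  [  0,   3,  -3,  -4]
  [  0,   0,   0,   0]
Pivot columns: 1, 2 → 2 pivots.
rank(A) = 2, so nullity(A) = 4 - 2 = 2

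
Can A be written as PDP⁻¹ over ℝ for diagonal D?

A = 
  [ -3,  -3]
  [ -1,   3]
Yes

tr(A) = 0, det(A) = -12
Characteristic polynomial: λ² - tr(A)λ + det(A) = λ² - 12
λ² - 12 = 0  ⇒  λ = (0 ± √((0)² - 4·(-12)))/2 = (0 ± √(48))/2
  = 2√3,  -2√3
Eigenvalues: 2√3, -2√3  (≈ 3.464, -3.464)
The two irrational eigenvalues are distinct (simple), so each has alg. mult. = geom. mult. = 1.
Sum of geometric multiplicities equals n, so A has n independent eigenvectors.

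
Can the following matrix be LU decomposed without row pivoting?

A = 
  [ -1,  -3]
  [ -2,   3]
Yes.
A[1,1] = -1 ≠ 0, so Gaussian elimination proceeds without a row swap: multiplier ℓ₂₁ = (-2)/(-1) = 2, and U[2,2] = 3 - (2)(-3) = 9.
L = 
  [  1,   0]
  [  2,   1]
U = 
  [ -1,  -3]
  [  0,   9]
Check row 2 of LU: [(2)(-1), (2)(-3) + 9] = [-2, 3] = row 2 of A ✓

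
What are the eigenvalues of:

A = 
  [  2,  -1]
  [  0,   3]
λ = 3, 2

tr(A) = 5, det(A) = 6
Characteristic polynomial: λ² - tr(A)λ + det(A) = λ² - 5λ + 6
λ² - 5λ + 6 = (λ - 2)(λ - 3)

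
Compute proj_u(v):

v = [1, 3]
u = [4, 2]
proj_u(v) = [2, 1]

v·u = (1)(4) + (3)(2) = 10
u·u = (4)² + (2)² = 20
proj_u(v) = (v·u / u·u) × u = (10/20) × u = (1/2) × u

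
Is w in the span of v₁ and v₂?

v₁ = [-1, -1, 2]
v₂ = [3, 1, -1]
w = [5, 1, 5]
No

Form the augmented matrix and row-reduce:
[v₁|v₂|w] = 
  [ -1,   3,   5]
  [ -1,   1,   1]
  [  2,  -1,   5]
R2 → R2 - (1)·R1
R3 → R3 + (2)·R1
R3 → R3 + (5/2)·R2
REF = 
  [ -1,   3,   5]
  [  0,  -2,  -4]
  [  0,   0,   5]

Row 3 reads [0 0 | 5], i.e. 0 = 5, so the system is inconsistent and w ∉ span{v₁, v₂}.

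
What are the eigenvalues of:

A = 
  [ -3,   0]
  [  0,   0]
λ = 0, -3

tr(A) = -3, det(A) = 0
Characteristic polynomial: λ² - tr(A)λ + det(A) = λ² + 3λ
λ² + 3λ = λ(λ + 3)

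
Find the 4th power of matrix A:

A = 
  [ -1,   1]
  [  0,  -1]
A² = A·A:
A²[1,1] = (-1)(-1) + (1)(0) = 1
A²[1,2] = (-1)(1) + (1)(-1) = -2
A²[2,1] = (0)(-1) + (-1)(0) = 0
A²[2,2] = (0)(1) + (-1)(-1) = 1
A² = 
  [  1,  -2]
  [  0,   1]

A^3 = A^2·A:
A^3[1,1] = (1)(-1) + (-2)(0) = -1
A^3[1,2] = (1)(1) + (-2)(-1) = 3
A^3[2,1] = (0)(-1) + (1)(0) = 0
A^3[2,2] = (0)(1) + (1)(-1) = -1
A^3 = 
  [ -1,   3]
  [  0,  -1]

A^4 = A^3·A:
A^4[1,1] = (-1)(-1) + (3)(0) = 1
A^4[1,2] = (-1)(1) + (3)(-1) = -4
A^4[2,1] = (0)(-1) + (-1)(0) = 0
A^4[2,2] = (0)(1) + (-1)(-1) = 1
A^4 = 
  [  1,  -4]
  [  0,   1]

Therefore
A^4 = 
  [  1,  -4]
  [  0,   1]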